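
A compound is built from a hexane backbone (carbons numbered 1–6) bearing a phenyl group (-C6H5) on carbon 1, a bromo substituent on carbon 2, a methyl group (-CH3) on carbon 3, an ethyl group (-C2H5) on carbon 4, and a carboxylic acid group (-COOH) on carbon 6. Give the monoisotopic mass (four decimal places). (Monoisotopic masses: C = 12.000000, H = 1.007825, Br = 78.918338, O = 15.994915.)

Atom tally by fragment:
  C6H5CH2 → C:7 H:7
  CH(Br) → C:1 H:1 Br:1
  CH(CH3) → C:2 H:4
  CH(C2H5) → C:3 H:6
  CH2 → C:1 H:2
  CH2COOH → C:2 H:3 O:2
Element totals:
  C: 16
  H: 23
  Br: 1
  O: 2
Molecular formula: C16H23BrO2.
  M = 16(12.0) + 23(1.007825) + 78.918338 + 2(15.994915)
    = 192.000000 + 23.179975 + 78.918338 + 31.989830 = 326.088143

326.0881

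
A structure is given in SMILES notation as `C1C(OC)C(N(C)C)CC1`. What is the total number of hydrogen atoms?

17

Atom tally by fragment:
  cyclopentane ring core → C:5 H:10
  (− 2 ring H displaced by substituents)
  + OCH3 → C:1 H:3 O:1
  + N(CH3)2 → N:1 C:2 H:6
Element totals:
  C: 8
  H: 17
  N: 1
  O: 1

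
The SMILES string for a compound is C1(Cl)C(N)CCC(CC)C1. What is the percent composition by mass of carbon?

59.43%

Atom tally by fragment:
  cyclohexane ring core → C:6 H:12
  (− 3 ring H displaced by substituents)
  + Cl → Cl:1
  + NH2 → N:1 H:2
  + C2H5 → C:2 H:5
Element totals:
  C: 8
  H: 16
  Cl: 1
  N: 1
Molecular formula: C8H16ClN.
Molar mass = 161.673 g/mol.
Mass from C: 8 × 12.011 = 96.088 g/mol.
%C = 96.088 / 161.673 × 100 = 59.43%.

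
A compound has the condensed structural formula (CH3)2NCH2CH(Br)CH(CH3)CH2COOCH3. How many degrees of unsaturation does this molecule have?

Element totals:
  C: 9
  H: 18
  Br: 1
  N: 1
  O: 2
Molecular formula: C9H18BrNO2.
DoU = (2C + 2 + N − H − X) / 2 = (2·9 + 2 + 1 − 18 − 1) / 2 = 1.

1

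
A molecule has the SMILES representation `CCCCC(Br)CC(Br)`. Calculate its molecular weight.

258.00 g/mol

Atom tally by fragment:
  CH3 → C:1 H:3
  CH2 → C:1 H:2
  CH2 → C:1 H:2
  CH2 → C:1 H:2
  CH(Br) → C:1 H:1 Br:1
  CH2 → C:1 H:2
  CH2Br → C:1 H:2 Br:1
Element totals:
  C: 7
  H: 14
  Br: 2
Molecular formula: C7H14Br2.
  M = 7(12.011) + 14(1.008) + 2(79.904)
    = 84.077 + 14.112 + 159.808 = 257.997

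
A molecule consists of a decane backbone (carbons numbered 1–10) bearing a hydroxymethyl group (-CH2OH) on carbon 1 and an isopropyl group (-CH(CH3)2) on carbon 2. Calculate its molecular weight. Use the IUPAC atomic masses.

Atom tally by fragment:
  HOCH2CH2 → C:2 H:5 O:1
  CH(CH(CH3)2) → C:4 H:8
  CH2 → C:1 H:2
  CH2 → C:1 H:2
  CH2 → C:1 H:2
  CH2 → C:1 H:2
  CH2 → C:1 H:2
  CH2 → C:1 H:2
  CH2 → C:1 H:2
  CH3 → C:1 H:3
Element totals:
  C: 14
  H: 30
  O: 1
Molecular formula: C14H30O.
  M = 14(12.011) + 30(1.008) + 15.999
    = 168.154 + 30.240 + 15.999 = 214.393

214.39 g/mol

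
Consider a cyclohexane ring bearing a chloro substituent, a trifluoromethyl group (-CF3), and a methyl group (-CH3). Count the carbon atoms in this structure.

Atom tally by fragment:
  cyclohexane ring core → C:6 H:12
  (− 3 ring H displaced by substituents)
  + Cl → Cl:1
  + CF3 → C:1 F:3
  + CH3 → C:1 H:3
Element totals:
  C: 8
  H: 12
  Cl: 1
  F: 3

8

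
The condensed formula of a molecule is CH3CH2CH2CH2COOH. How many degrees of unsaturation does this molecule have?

Element totals:
  C: 5
  H: 10
  O: 2
Molecular formula: C5H10O2.
DoU = (2C + 2 + N − H − X) / 2 = (2·5 + 2 + 0 − 10 − 0) / 2 = 1.

1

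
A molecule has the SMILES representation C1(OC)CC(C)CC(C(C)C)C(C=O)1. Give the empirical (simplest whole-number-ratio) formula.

C6H11O

Atom tally by fragment:
  cyclohexane ring core → C:6 H:12
  (− 4 ring H displaced by substituents)
  + OCH3 → C:1 H:3 O:1
  + CH3 → C:1 H:3
  + CH(CH3)2 → C:3 H:7
  + CHO → C:1 H:1 O:1
Element totals:
  C: 12
  H: 22
  O: 2
Molecular formula: C12H22O2.
gcd of subscripts = 2; dividing each by 2:
  C: 12/2 = 6
  H: 22/2 = 11
  O: 2/2 = 1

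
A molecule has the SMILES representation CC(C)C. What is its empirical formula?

C2H5

Atom tally by fragment:
  CH3 → C:1 H:3
  CH(CH3) → C:2 H:4
  CH3 → C:1 H:3
Element totals:
  C: 4
  H: 10
Molecular formula: C4H10.
gcd of subscripts = 2; dividing each by 2:
  C: 4/2 = 2
  H: 10/2 = 5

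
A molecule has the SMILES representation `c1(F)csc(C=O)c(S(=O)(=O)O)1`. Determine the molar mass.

210.19 g/mol

Atom tally by fragment:
  thiophene ring core → C:4 H:4 S:1
  (− 3 ring H displaced by substituents)
  + F → F:1
  + CHO → C:1 H:1 O:1
  + SO3H → S:1 O:3 H:1
Element totals:
  C: 5
  H: 3
  F: 1
  O: 4
  S: 2
Molecular formula: C5H3FO4S2.
  M = 5(12.011) + 3(1.008) + 18.998 + 4(15.999) + 2(32.06)
    = 60.055 + 3.024 + 18.998 + 63.996 + 64.120 = 210.193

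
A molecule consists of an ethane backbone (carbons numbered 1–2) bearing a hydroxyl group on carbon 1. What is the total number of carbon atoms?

2

Atom tally by fragment:
  HOCH2 → C:1 H:3 O:1
  CH3 → C:1 H:3
Element totals:
  C: 2
  H: 6
  O: 1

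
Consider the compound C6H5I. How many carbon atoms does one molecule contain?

6

Element totals:
  C: 6
  H: 5
  I: 1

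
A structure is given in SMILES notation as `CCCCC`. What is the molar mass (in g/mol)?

Atom tally by fragment:
  CH3 → C:1 H:3
  CH2 → C:1 H:2
  CH2 → C:1 H:2
  CH2 → C:1 H:2
  CH3 → C:1 H:3
Element totals:
  C: 5
  H: 12
Molecular formula: C5H12.
  M = 5(12.011) + 12(1.008)
    = 60.055 + 12.096 = 72.151

72.15 g/mol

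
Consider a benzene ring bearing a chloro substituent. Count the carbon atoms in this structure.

Atom tally by fragment:
  benzene ring core → C:6 H:6
  (− 1 ring H displaced by substituents)
  + Cl → Cl:1
Element totals:
  C: 6
  H: 5
  Cl: 1

6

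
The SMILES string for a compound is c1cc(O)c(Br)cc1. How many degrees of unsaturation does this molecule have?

4

Atom tally by fragment:
  benzene ring core → C:6 H:6
  (− 2 ring H displaced by substituents)
  + OH → O:1 H:1
  + Br → Br:1
Element totals:
  C: 6
  H: 5
  Br: 1
  O: 1
Molecular formula: C6H5BrO.
DoU = (2C + 2 + N − H − X) / 2 = (2·6 + 2 + 0 − 5 − 1) / 2 = 4.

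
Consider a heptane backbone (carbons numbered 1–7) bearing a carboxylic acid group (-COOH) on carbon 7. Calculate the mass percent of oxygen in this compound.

22.19%

Atom tally by fragment:
  CH3 → C:1 H:3
  CH2 → C:1 H:2
  CH2 → C:1 H:2
  CH2 → C:1 H:2
  CH2 → C:1 H:2
  CH2 → C:1 H:2
  CH2COOH → C:2 H:3 O:2
Element totals:
  C: 8
  H: 16
  O: 2
Molecular formula: C8H16O2.
Molar mass = 144.214 g/mol.
Mass from O: 2 × 15.999 = 31.998 g/mol.
%O = 31.998 / 144.214 × 100 = 22.19%.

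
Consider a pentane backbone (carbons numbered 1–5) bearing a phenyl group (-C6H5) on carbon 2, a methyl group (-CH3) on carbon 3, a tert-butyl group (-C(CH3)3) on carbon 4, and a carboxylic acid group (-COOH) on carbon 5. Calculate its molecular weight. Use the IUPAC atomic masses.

262.39 g/mol

Atom tally by fragment:
  CH3 → C:1 H:3
  CH(C6H5) → C:7 H:6
  CH(CH3) → C:2 H:4
  CH(C(CH3)3) → C:5 H:10
  CH2COOH → C:2 H:3 O:2
Element totals:
  C: 17
  H: 26
  O: 2
Molecular formula: C17H26O2.
  M = 17(12.011) + 26(1.008) + 2(15.999)
    = 204.187 + 26.208 + 31.998 = 262.393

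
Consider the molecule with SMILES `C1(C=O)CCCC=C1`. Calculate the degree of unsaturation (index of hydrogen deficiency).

3

Atom tally by fragment:
  cyclohexene ring core → C:6 H:10
  (− 1 ring H displaced by substituents)
  + CHO → C:1 H:1 O:1
Element totals:
  C: 7
  H: 10
  O: 1
Molecular formula: C7H10O.
DoU = (2C + 2 + N − H − X) / 2 = (2·7 + 2 + 0 − 10 − 0) / 2 = 3.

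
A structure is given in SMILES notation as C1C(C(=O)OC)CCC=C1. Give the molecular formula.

Atom tally by fragment:
  cyclohexene ring core → C:6 H:10
  (− 1 ring H displaced by substituents)
  + COOCH3 → C:2 H:3 O:2
Element totals:
  C: 8
  H: 12
  O: 2

C8H12O2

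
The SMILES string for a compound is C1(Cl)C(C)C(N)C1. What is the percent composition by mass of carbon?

50.22%

Atom tally by fragment:
  cyclobutane ring core → C:4 H:8
  (− 3 ring H displaced by substituents)
  + Cl → Cl:1
  + CH3 → C:1 H:3
  + NH2 → N:1 H:2
Element totals:
  C: 5
  H: 10
  Cl: 1
  N: 1
Molecular formula: C5H10ClN.
Molar mass = 119.592 g/mol.
Mass from C: 5 × 12.011 = 60.055 g/mol.
%C = 60.055 / 119.592 × 100 = 50.22%.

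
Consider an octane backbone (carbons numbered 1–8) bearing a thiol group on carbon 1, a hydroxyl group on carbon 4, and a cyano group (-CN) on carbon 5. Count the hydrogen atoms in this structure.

Atom tally by fragment:
  HSCH2 → C:1 H:3 S:1
  CH2 → C:1 H:2
  CH2 → C:1 H:2
  CH(OH) → C:1 H:2 O:1
  CH(CN) → C:2 H:1 N:1
  CH2 → C:1 H:2
  CH2 → C:1 H:2
  CH3 → C:1 H:3
Element totals:
  C: 9
  H: 17
  N: 1
  O: 1
  S: 1

17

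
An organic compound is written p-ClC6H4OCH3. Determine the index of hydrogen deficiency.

4

Atom tally by fragment:
  benzene ring core → C:6 H:6
  (− 2 ring H displaced by substituents)
  + Cl → Cl:1
  + OCH3 → C:1 H:3 O:1
Element totals:
  C: 7
  H: 7
  Cl: 1
  O: 1
Molecular formula: C7H7ClO.
DoU = (2C + 2 + N − H − X) / 2 = (2·7 + 2 + 0 − 7 − 1) / 2 = 4.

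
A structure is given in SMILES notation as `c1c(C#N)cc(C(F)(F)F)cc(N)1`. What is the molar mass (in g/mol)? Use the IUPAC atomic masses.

186.14 g/mol

Atom tally by fragment:
  benzene ring core → C:6 H:6
  (− 3 ring H displaced by substituents)
  + CN → C:1 N:1
  + CF3 → C:1 F:3
  + NH2 → N:1 H:2
Element totals:
  C: 8
  H: 5
  F: 3
  N: 2
Molecular formula: C8H5F3N2.
  M = 8(12.011) + 5(1.008) + 3(18.998) + 2(14.007)
    = 96.088 + 5.040 + 56.994 + 28.014 = 186.136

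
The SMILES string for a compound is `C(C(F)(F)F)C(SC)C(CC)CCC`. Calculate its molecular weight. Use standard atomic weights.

228.32 g/mol

Atom tally by fragment:
  F3CCH2 → C:2 H:2 F:3
  CH(SCH3) → C:2 H:4 S:1
  CH(C2H5) → C:3 H:6
  CH2 → C:1 H:2
  CH2 → C:1 H:2
  CH3 → C:1 H:3
Element totals:
  C: 10
  H: 19
  F: 3
  S: 1
Molecular formula: C10H19F3S.
  M = 10(12.011) + 19(1.008) + 3(18.998) + 32.06
    = 120.110 + 19.152 + 56.994 + 32.060 = 228.316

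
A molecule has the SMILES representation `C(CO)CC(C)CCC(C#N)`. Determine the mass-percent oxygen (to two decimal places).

Atom tally by fragment:
  HOCH2CH2 → C:2 H:5 O:1
  CH2 → C:1 H:2
  CH(CH3) → C:2 H:4
  CH2 → C:1 H:2
  CH2 → C:1 H:2
  CH2CN → C:2 H:2 N:1
Element totals:
  C: 9
  H: 17
  N: 1
  O: 1
Molecular formula: C9H17NO.
Molar mass = 155.241 g/mol.
Mass from O: 1 × 15.999 = 15.999 g/mol.
%O = 15.999 / 155.241 × 100 = 10.31%.

10.31%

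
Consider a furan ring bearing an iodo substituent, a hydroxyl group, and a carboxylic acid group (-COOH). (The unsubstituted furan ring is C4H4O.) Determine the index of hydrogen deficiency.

4

Atom tally by fragment:
  furan ring core → C:4 H:4 O:1
  (− 3 ring H displaced by substituents)
  + I → I:1
  + OH → O:1 H:1
  + COOH → C:1 H:1 O:2
Element totals:
  C: 5
  H: 3
  I: 1
  O: 4
Molecular formula: C5H3IO4.
DoU = (2C + 2 + N − H − X) / 2 = (2·5 + 2 + 0 − 3 − 1) / 2 = 4.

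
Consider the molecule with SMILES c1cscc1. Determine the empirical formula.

Atom tally by fragment:
  thiophene ring core → C:4 H:4 S:1
Element totals:
  C: 4
  H: 4
  S: 1
Molecular formula: C4H4S.
gcd of subscripts (4, 4, 1) = 1, so the empirical formula equals the molecular formula.

C4H4S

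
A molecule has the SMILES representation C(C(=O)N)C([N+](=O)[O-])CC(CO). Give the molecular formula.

C6H12N2O4

Atom tally by fragment:
  H2NOCCH2 → C:2 H:4 O:1 N:1
  CH(NO2) → C:1 H:1 N:1 O:2
  CH2 → C:1 H:2
  CH2CH2OH → C:2 H:5 O:1
Element totals:
  C: 6
  H: 12
  N: 2
  O: 4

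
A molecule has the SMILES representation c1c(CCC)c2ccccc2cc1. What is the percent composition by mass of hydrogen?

Atom tally by fragment:
  naphthalene ring system core → C:10 H:8
  (− 1 ring H displaced by substituents)
  + CH2CH2CH3 → C:3 H:7
Element totals:
  C: 13
  H: 14
Molecular formula: C13H14.
Molar mass = 170.255 g/mol.
Mass from H: 14 × 1.008 = 14.112 g/mol.
%H = 14.112 / 170.255 × 100 = 8.29%.

8.29%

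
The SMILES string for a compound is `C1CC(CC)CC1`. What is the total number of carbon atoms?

Atom tally by fragment:
  cyclopentane ring core → C:5 H:10
  (− 1 ring H displaced by substituents)
  + C2H5 → C:2 H:5
Element totals:
  C: 7
  H: 14

7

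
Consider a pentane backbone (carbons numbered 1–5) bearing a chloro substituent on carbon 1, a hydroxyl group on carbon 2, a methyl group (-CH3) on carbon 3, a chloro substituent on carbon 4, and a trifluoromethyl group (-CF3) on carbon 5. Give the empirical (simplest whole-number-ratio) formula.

Atom tally by fragment:
  ClCH2 → C:1 H:2 Cl:1
  CH(OH) → C:1 H:2 O:1
  CH(CH3) → C:2 H:4
  CH(Cl) → C:1 H:1 Cl:1
  CH2CF3 → C:2 H:2 F:3
Element totals:
  C: 7
  H: 11
  Cl: 2
  F: 3
  O: 1
Molecular formula: C7H11Cl2F3O.
gcd of subscripts (7, 2, 3, 11, 1) = 1, so the empirical formula equals the molecular formula.

C7H11Cl2F3O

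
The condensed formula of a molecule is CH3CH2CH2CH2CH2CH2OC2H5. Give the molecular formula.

Element totals:
  C: 8
  H: 18
  O: 1

C8H18O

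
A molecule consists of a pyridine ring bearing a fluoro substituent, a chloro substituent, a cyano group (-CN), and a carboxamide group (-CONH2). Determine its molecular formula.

Atom tally by fragment:
  pyridine ring core → C:5 H:5 N:1
  (− 4 ring H displaced by substituents)
  + F → F:1
  + Cl → Cl:1
  + CN → C:1 N:1
  + CONH2 → C:1 H:2 O:1 N:1
Element totals:
  C: 7
  H: 3
  Cl: 1
  F: 1
  N: 3
  O: 1

C7H3ClFN3O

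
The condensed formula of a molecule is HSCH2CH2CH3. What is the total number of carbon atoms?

3

Element totals:
  C: 3
  H: 8
  S: 1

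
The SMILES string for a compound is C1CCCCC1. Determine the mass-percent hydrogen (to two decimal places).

Atom tally by fragment:
  cyclohexane ring core → C:6 H:12
Element totals:
  C: 6
  H: 12
Molecular formula: C6H12.
Molar mass = 84.162 g/mol.
Mass from H: 12 × 1.008 = 12.096 g/mol.
%H = 12.096 / 84.162 × 100 = 14.37%.

14.37%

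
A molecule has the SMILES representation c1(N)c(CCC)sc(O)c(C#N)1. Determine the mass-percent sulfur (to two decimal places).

Atom tally by fragment:
  thiophene ring core → C:4 H:4 S:1
  (− 4 ring H displaced by substituents)
  + NH2 → N:1 H:2
  + CH2CH2CH3 → C:3 H:7
  + OH → O:1 H:1
  + CN → C:1 N:1
Element totals:
  C: 8
  H: 10
  N: 2
  O: 1
  S: 1
Molecular formula: C8H10N2OS.
Molar mass = 182.241 g/mol.
Mass from S: 1 × 32.06 = 32.060 g/mol.
%S = 32.060 / 182.241 × 100 = 17.59%.

17.59%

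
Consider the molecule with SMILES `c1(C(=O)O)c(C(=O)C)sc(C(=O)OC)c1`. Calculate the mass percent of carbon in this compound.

Atom tally by fragment:
  thiophene ring core → C:4 H:4 S:1
  (− 3 ring H displaced by substituents)
  + COOH → C:1 H:1 O:2
  + COCH3 → C:2 H:3 O:1
  + COOCH3 → C:2 H:3 O:2
Element totals:
  C: 9
  H: 8
  O: 5
  S: 1
Molecular formula: C9H8O5S.
Molar mass = 228.218 g/mol.
Mass from C: 9 × 12.011 = 108.099 g/mol.
%C = 108.099 / 228.218 × 100 = 47.37%.

47.37%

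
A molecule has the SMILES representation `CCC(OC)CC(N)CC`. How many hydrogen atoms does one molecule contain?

19

Atom tally by fragment:
  CH3 → C:1 H:3
  CH2 → C:1 H:2
  CH(OCH3) → C:2 H:4 O:1
  CH2 → C:1 H:2
  CH(NH2) → C:1 H:3 N:1
  CH2 → C:1 H:2
  CH3 → C:1 H:3
Element totals:
  C: 8
  H: 19
  N: 1
  O: 1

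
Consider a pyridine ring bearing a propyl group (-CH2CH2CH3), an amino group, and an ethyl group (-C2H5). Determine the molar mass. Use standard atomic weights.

164.25 g/mol

Atom tally by fragment:
  pyridine ring core → C:5 H:5 N:1
  (− 3 ring H displaced by substituents)
  + CH2CH2CH3 → C:3 H:7
  + NH2 → N:1 H:2
  + C2H5 → C:2 H:5
Element totals:
  C: 10
  H: 16
  N: 2
Molecular formula: C10H16N2.
  M = 10(12.011) + 16(1.008) + 2(14.007)
    = 120.110 + 16.128 + 28.014 = 164.252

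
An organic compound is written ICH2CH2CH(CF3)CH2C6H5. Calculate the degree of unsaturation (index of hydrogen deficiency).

Atom tally by fragment:
  ICH2 → C:1 H:2 I:1
  CH2 → C:1 H:2
  CH(CF3) → C:2 H:1 F:3
  CH2C6H5 → C:7 H:7
Element totals:
  C: 11
  H: 12
  F: 3
  I: 1
Molecular formula: C11H12F3I.
DoU = (2C + 2 + N − H − X) / 2 = (2·11 + 2 + 0 − 12 − 4) / 2 = 4.

4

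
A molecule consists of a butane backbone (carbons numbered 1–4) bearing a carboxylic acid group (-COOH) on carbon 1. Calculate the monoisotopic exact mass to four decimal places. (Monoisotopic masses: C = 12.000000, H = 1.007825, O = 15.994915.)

Atom tally by fragment:
  HOOCCH2 → C:2 H:3 O:2
  CH2 → C:1 H:2
  CH2 → C:1 H:2
  CH3 → C:1 H:3
Element totals:
  C: 5
  H: 10
  O: 2
Molecular formula: C5H10O2.
  M = 5(12.0) + 10(1.007825) + 2(15.994915)
    = 60.000000 + 10.078250 + 31.989830 = 102.068080

102.0681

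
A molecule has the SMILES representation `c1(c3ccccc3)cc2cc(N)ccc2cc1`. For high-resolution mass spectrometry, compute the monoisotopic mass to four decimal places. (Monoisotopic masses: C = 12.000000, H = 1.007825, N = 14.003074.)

Atom tally by fragment:
  naphthalene ring system core → C:10 H:8
  (− 2 ring H displaced by substituents)
  + C6H5 → C:6 H:5
  + NH2 → N:1 H:2
Element totals:
  C: 16
  H: 13
  N: 1
Molecular formula: C16H13N.
  M = 16(12.0) + 13(1.007825) + 14.003074
    = 192.000000 + 13.101725 + 14.003074 = 219.104799

219.1048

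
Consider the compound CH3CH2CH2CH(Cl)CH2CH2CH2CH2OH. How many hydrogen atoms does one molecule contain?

Atom tally by fragment:
  CH3 → C:1 H:3
  CH2 → C:1 H:2
  CH2 → C:1 H:2
  CH(Cl) → C:1 H:1 Cl:1
  CH2 → C:1 H:2
  CH2 → C:1 H:2
  CH2 → C:1 H:2
  CH2OH → C:1 H:3 O:1
Element totals:
  C: 8
  H: 17
  Cl: 1
  O: 1

17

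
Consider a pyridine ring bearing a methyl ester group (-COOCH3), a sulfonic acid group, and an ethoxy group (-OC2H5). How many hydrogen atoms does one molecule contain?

Atom tally by fragment:
  pyridine ring core → C:5 H:5 N:1
  (− 3 ring H displaced by substituents)
  + COOCH3 → C:2 H:3 O:2
  + SO3H → S:1 O:3 H:1
  + OC2H5 → C:2 H:5 O:1
Element totals:
  C: 9
  H: 11
  N: 1
  O: 6
  S: 1

11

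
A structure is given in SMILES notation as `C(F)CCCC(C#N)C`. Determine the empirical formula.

Atom tally by fragment:
  FCH2 → C:1 H:2 F:1
  CH2 → C:1 H:2
  CH2 → C:1 H:2
  CH2 → C:1 H:2
  CH(CN) → C:2 H:1 N:1
  CH3 → C:1 H:3
Element totals:
  C: 7
  H: 12
  F: 1
  N: 1
Molecular formula: C7H12FN.
gcd of subscripts (7, 1, 12, 1) = 1, so the empirical formula equals the molecular formula.

C7H12FN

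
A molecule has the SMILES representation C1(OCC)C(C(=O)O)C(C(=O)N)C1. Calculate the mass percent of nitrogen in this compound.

Atom tally by fragment:
  cyclobutane ring core → C:4 H:8
  (− 3 ring H displaced by substituents)
  + OC2H5 → C:2 H:5 O:1
  + COOH → C:1 H:1 O:2
  + CONH2 → C:1 H:2 O:1 N:1
Element totals:
  C: 8
  H: 13
  N: 1
  O: 4
Molecular formula: C8H13NO4.
Molar mass = 187.195 g/mol.
Mass from N: 1 × 14.007 = 14.007 g/mol.
%N = 14.007 / 187.195 × 100 = 7.48%.

7.48%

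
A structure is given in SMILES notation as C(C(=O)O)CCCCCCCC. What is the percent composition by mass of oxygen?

18.57%

Atom tally by fragment:
  HOOCCH2 → C:2 H:3 O:2
  CH2 → C:1 H:2
  CH2 → C:1 H:2
  CH2 → C:1 H:2
  CH2 → C:1 H:2
  CH2 → C:1 H:2
  CH2 → C:1 H:2
  CH2 → C:1 H:2
  CH3 → C:1 H:3
Element totals:
  C: 10
  H: 20
  O: 2
Molecular formula: C10H20O2.
Molar mass = 172.268 g/mol.
Mass from O: 2 × 15.999 = 31.998 g/mol.
%O = 31.998 / 172.268 × 100 = 18.57%.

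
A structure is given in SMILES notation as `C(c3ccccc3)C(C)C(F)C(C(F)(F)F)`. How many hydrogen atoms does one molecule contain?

14

Atom tally by fragment:
  C6H5CH2 → C:7 H:7
  CH(CH3) → C:2 H:4
  CH(F) → C:1 H:1 F:1
  CH2CF3 → C:2 H:2 F:3
Element totals:
  C: 12
  H: 14
  F: 4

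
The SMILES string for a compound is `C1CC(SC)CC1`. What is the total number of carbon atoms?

Atom tally by fragment:
  cyclopentane ring core → C:5 H:10
  (− 1 ring H displaced by substituents)
  + SCH3 → C:1 H:3 S:1
Element totals:
  C: 6
  H: 12
  S: 1

6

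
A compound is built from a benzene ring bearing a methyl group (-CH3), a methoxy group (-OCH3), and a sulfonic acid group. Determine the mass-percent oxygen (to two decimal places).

Atom tally by fragment:
  benzene ring core → C:6 H:6
  (− 3 ring H displaced by substituents)
  + CH3 → C:1 H:3
  + OCH3 → C:1 H:3 O:1
  + SO3H → S:1 O:3 H:1
Element totals:
  C: 8
  H: 10
  O: 4
  S: 1
Molecular formula: C8H10O4S.
Molar mass = 202.224 g/mol.
Mass from O: 4 × 15.999 = 63.996 g/mol.
%O = 63.996 / 202.224 × 100 = 31.65%.

31.65%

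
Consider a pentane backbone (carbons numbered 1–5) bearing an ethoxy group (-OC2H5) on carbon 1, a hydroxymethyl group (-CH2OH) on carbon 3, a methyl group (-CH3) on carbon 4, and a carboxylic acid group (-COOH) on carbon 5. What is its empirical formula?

Atom tally by fragment:
  C2H5OCH2 → C:3 H:7 O:1
  CH2 → C:1 H:2
  CH(CH2OH) → C:2 H:4 O:1
  CH(CH3) → C:2 H:4
  CH2COOH → C:2 H:3 O:2
Element totals:
  C: 10
  H: 20
  O: 4
Molecular formula: C10H20O4.
gcd of subscripts = 2; dividing each by 2:
  C: 10/2 = 5
  H: 20/2 = 10
  O: 4/2 = 2

C5H10O2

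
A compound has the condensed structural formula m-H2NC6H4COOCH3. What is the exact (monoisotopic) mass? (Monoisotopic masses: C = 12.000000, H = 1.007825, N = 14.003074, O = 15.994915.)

Atom tally by fragment:
  benzene ring core → C:6 H:6
  (− 2 ring H displaced by substituents)
  + NH2 → N:1 H:2
  + COOCH3 → C:2 H:3 O:2
Element totals:
  C: 8
  H: 9
  N: 1
  O: 2
Molecular formula: C8H9NO2.
  M = 8(12.0) + 9(1.007825) + 14.003074 + 2(15.994915)
    = 96.000000 + 9.070425 + 14.003074 + 31.989830 = 151.063329

151.0633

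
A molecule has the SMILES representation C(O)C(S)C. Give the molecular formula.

Atom tally by fragment:
  HOCH2 → C:1 H:3 O:1
  CH(SH) → C:1 H:2 S:1
  CH3 → C:1 H:3
Element totals:
  C: 3
  H: 8
  O: 1
  S: 1

C3H8OS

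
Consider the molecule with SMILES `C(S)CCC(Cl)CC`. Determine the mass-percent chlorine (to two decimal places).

Atom tally by fragment:
  HSCH2 → C:1 H:3 S:1
  CH2 → C:1 H:2
  CH2 → C:1 H:2
  CH(Cl) → C:1 H:1 Cl:1
  CH2 → C:1 H:2
  CH3 → C:1 H:3
Element totals:
  C: 6
  H: 13
  Cl: 1
  S: 1
Molecular formula: C6H13ClS.
Molar mass = 152.680 g/mol.
Mass from Cl: 1 × 35.45 = 35.450 g/mol.
%Cl = 35.450 / 152.680 × 100 = 23.22%.

23.22%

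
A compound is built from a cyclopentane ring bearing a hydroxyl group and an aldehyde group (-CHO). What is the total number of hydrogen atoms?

Atom tally by fragment:
  cyclopentane ring core → C:5 H:10
  (− 2 ring H displaced by substituents)
  + OH → O:1 H:1
  + CHO → C:1 H:1 O:1
Element totals:
  C: 6
  H: 10
  O: 2

10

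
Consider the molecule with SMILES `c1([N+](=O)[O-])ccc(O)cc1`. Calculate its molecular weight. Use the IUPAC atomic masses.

Atom tally by fragment:
  benzene ring core → C:6 H:6
  (− 2 ring H displaced by substituents)
  + NO2 → N:1 O:2
  + OH → O:1 H:1
Element totals:
  C: 6
  H: 5
  N: 1
  O: 3
Molecular formula: C6H5NO3.
  M = 6(12.011) + 5(1.008) + 14.007 + 3(15.999)
    = 72.066 + 5.040 + 14.007 + 47.997 = 139.110

139.11 g/mol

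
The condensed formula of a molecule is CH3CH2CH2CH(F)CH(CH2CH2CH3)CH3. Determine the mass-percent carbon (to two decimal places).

73.91%

Atom tally by fragment:
  CH3 → C:1 H:3
  CH2 → C:1 H:2
  CH2 → C:1 H:2
  CH(F) → C:1 H:1 F:1
  CH(CH2CH2CH3) → C:4 H:8
  CH3 → C:1 H:3
Element totals:
  C: 9
  H: 19
  F: 1
Molecular formula: C9H19F.
Molar mass = 146.249 g/mol.
Mass from C: 9 × 12.011 = 108.099 g/mol.
%C = 108.099 / 146.249 × 100 = 73.91%.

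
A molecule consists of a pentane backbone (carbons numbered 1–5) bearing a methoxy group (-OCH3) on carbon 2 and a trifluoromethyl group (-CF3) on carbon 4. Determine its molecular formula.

C7H13F3O

Atom tally by fragment:
  CH3 → C:1 H:3
  CH(OCH3) → C:2 H:4 O:1
  CH2 → C:1 H:2
  CH(CF3) → C:2 H:1 F:3
  CH3 → C:1 H:3
Element totals:
  C: 7
  H: 13
  F: 3
  O: 1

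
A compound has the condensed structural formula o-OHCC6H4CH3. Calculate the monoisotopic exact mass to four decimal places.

Element totals:
  C: 8
  H: 8
  O: 1
Molecular formula: C8H8O.
  M = 8(12.0) + 8(1.007825) + 15.994915
    = 96.000000 + 8.062600 + 15.994915 = 120.057515

120.0575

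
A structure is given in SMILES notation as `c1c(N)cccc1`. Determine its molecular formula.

C6H7N

Atom tally by fragment:
  benzene ring core → C:6 H:6
  (− 1 ring H displaced by substituents)
  + NH2 → N:1 H:2
Element totals:
  C: 6
  H: 7
  N: 1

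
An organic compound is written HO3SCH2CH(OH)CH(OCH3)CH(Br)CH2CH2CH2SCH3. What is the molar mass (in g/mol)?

Atom tally by fragment:
  HO3SCH2 → C:1 H:3 S:1 O:3
  CH(OH) → C:1 H:2 O:1
  CH(OCH3) → C:2 H:4 O:1
  CH(Br) → C:1 H:1 Br:1
  CH2 → C:1 H:2
  CH2 → C:1 H:2
  CH2SCH3 → C:2 H:5 S:1
Element totals:
  C: 9
  H: 19
  Br: 1
  O: 5
  S: 2
Molecular formula: C9H19BrO5S2.
  M = 9(12.011) + 19(1.008) + 79.904 + 5(15.999) + 2(32.06)
    = 108.099 + 19.152 + 79.904 + 79.995 + 64.120 = 351.270

351.27 g/mol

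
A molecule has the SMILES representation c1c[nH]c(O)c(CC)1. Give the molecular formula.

Atom tally by fragment:
  pyrrole ring core → C:4 H:5 N:1
  (− 2 ring H displaced by substituents)
  + OH → O:1 H:1
  + C2H5 → C:2 H:5
Element totals:
  C: 6
  H: 9
  N: 1
  O: 1

C6H9NO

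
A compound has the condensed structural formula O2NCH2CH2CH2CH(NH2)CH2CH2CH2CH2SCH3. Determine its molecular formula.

Atom tally by fragment:
  O2NCH2 → C:1 H:2 N:1 O:2
  CH2 → C:1 H:2
  CH2 → C:1 H:2
  CH(NH2) → C:1 H:3 N:1
  CH2 → C:1 H:2
  CH2 → C:1 H:2
  CH2 → C:1 H:2
  CH2SCH3 → C:2 H:5 S:1
Element totals:
  C: 9
  H: 20
  N: 2
  O: 2
  S: 1

C9H20N2O2S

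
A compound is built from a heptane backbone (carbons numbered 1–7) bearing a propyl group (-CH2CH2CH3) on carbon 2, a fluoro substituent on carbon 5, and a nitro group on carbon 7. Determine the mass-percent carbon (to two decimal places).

58.51%

Atom tally by fragment:
  CH3 → C:1 H:3
  CH(CH2CH2CH3) → C:4 H:8
  CH2 → C:1 H:2
  CH2 → C:1 H:2
  CH(F) → C:1 H:1 F:1
  CH2 → C:1 H:2
  CH2NO2 → C:1 H:2 N:1 O:2
Element totals:
  C: 10
  H: 20
  F: 1
  N: 1
  O: 2
Molecular formula: C10H20FNO2.
Molar mass = 205.273 g/mol.
Mass from C: 10 × 12.011 = 120.110 g/mol.
%C = 120.110 / 205.273 × 100 = 58.51%.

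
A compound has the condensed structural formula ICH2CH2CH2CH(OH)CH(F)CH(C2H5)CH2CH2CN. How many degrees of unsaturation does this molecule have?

Element totals:
  C: 11
  H: 19
  F: 1
  I: 1
  N: 1
  O: 1
Molecular formula: C11H19FINO.
DoU = (2C + 2 + N − H − X) / 2 = (2·11 + 2 + 1 − 19 − 2) / 2 = 2.

2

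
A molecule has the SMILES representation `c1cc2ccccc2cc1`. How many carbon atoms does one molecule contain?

Atom tally by fragment:
  naphthalene ring system core → C:10 H:8
Element totals:
  C: 10
  H: 8

10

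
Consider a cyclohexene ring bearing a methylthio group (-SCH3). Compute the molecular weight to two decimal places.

Atom tally by fragment:
  cyclohexene ring core → C:6 H:10
  (− 1 ring H displaced by substituents)
  + SCH3 → C:1 H:3 S:1
Element totals:
  C: 7
  H: 12
  S: 1
Molecular formula: C7H12S.
  M = 7(12.011) + 12(1.008) + 32.06
    = 84.077 + 12.096 + 32.060 = 128.233

128.23 g/mol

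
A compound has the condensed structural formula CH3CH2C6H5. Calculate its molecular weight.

106.17 g/mol

Element totals:
  C: 8
  H: 10
Molecular formula: C8H10.
  M = 8(12.011) + 10(1.008)
    = 96.088 + 10.080 = 106.168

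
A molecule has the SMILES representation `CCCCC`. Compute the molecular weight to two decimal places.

Atom tally by fragment:
  CH3 → C:1 H:3
  CH2 → C:1 H:2
  CH2 → C:1 H:2
  CH2 → C:1 H:2
  CH3 → C:1 H:3
Element totals:
  C: 5
  H: 12
Molecular formula: C5H12.
  M = 5(12.011) + 12(1.008)
    = 60.055 + 12.096 = 72.151

72.15 g/mol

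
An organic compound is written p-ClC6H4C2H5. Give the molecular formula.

C8H9Cl

Element totals:
  C: 8
  H: 9
  Cl: 1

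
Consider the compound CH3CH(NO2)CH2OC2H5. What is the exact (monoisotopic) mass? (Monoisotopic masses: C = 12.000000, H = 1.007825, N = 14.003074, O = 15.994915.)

Atom tally by fragment:
  CH3 → C:1 H:3
  CH(NO2) → C:1 H:1 N:1 O:2
  CH2OC2H5 → C:3 H:7 O:1
Element totals:
  C: 5
  H: 11
  N: 1
  O: 3
Molecular formula: C5H11NO3.
  M = 5(12.0) + 11(1.007825) + 14.003074 + 3(15.994915)
    = 60.000000 + 11.086075 + 14.003074 + 47.984745 = 133.073894

133.0739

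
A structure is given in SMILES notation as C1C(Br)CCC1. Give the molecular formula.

Atom tally by fragment:
  cyclopentane ring core → C:5 H:10
  (− 1 ring H displaced by substituents)
  + Br → Br:1
Element totals:
  C: 5
  H: 9
  Br: 1

C5H9Br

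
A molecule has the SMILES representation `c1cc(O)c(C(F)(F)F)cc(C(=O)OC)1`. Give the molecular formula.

C9H7F3O3

Atom tally by fragment:
  benzene ring core → C:6 H:6
  (− 3 ring H displaced by substituents)
  + OH → O:1 H:1
  + CF3 → C:1 F:3
  + COOCH3 → C:2 H:3 O:2
Element totals:
  C: 9
  H: 7
  F: 3
  O: 3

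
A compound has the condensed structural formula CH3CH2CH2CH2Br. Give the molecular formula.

C4H9Br

Atom tally by fragment:
  CH3 → C:1 H:3
  CH2 → C:1 H:2
  CH2 → C:1 H:2
  CH2Br → C:1 H:2 Br:1
Element totals:
  C: 4
  H: 9
  Br: 1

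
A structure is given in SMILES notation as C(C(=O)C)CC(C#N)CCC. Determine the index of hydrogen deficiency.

Atom tally by fragment:
  CH3COCH2 → C:3 H:5 O:1
  CH2 → C:1 H:2
  CH(CN) → C:2 H:1 N:1
  CH2 → C:1 H:2
  CH2 → C:1 H:2
  CH3 → C:1 H:3
Element totals:
  C: 9
  H: 15
  N: 1
  O: 1
Molecular formula: C9H15NO.
DoU = (2C + 2 + N − H − X) / 2 = (2·9 + 2 + 1 − 15 − 0) / 2 = 3.

3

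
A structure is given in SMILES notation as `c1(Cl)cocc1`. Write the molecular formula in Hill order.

C4H3ClO

Atom tally by fragment:
  furan ring core → C:4 H:4 O:1
  (− 1 ring H displaced by substituents)
  + Cl → Cl:1
Element totals:
  C: 4
  H: 3
  Cl: 1
  O: 1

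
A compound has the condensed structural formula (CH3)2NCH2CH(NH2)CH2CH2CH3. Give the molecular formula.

C7H18N2

Atom tally by fragment:
  (CH3)2NCH2 → C:3 H:8 N:1
  CH(NH2) → C:1 H:3 N:1
  CH2 → C:1 H:2
  CH2 → C:1 H:2
  CH3 → C:1 H:3
Element totals:
  C: 7
  H: 18
  N: 2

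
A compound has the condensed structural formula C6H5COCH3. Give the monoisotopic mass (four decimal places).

120.0575

Element totals:
  C: 8
  H: 8
  O: 1
Molecular formula: C8H8O.
  M = 8(12.0) + 8(1.007825) + 15.994915
    = 96.000000 + 8.062600 + 15.994915 = 120.057515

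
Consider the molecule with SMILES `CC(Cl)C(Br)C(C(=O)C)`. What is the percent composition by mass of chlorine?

Atom tally by fragment:
  CH3 → C:1 H:3
  CH(Cl) → C:1 H:1 Cl:1
  CH(Br) → C:1 H:1 Br:1
  CH2COCH3 → C:3 H:5 O:1
Element totals:
  C: 6
  H: 10
  Br: 1
  Cl: 1
  O: 1
Molecular formula: C6H10BrClO.
Molar mass = 213.499 g/mol.
Mass from Cl: 1 × 35.45 = 35.450 g/mol.
%Cl = 35.450 / 213.499 × 100 = 16.60%.

16.60%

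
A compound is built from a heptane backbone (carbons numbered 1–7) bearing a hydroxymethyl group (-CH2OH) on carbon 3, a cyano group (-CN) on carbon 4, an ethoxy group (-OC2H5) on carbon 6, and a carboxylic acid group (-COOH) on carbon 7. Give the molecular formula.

Atom tally by fragment:
  CH3 → C:1 H:3
  CH2 → C:1 H:2
  CH(CH2OH) → C:2 H:4 O:1
  CH(CN) → C:2 H:1 N:1
  CH2 → C:1 H:2
  CH(OC2H5) → C:3 H:6 O:1
  CH2COOH → C:2 H:3 O:2
Element totals:
  C: 12
  H: 21
  N: 1
  O: 4

C12H21NO4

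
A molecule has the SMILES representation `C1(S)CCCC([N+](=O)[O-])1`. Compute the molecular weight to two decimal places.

Atom tally by fragment:
  cyclopentane ring core → C:5 H:10
  (− 2 ring H displaced by substituents)
  + SH → S:1 H:1
  + NO2 → N:1 O:2
Element totals:
  C: 5
  H: 9
  N: 1
  O: 2
  S: 1
Molecular formula: C5H9NO2S.
  M = 5(12.011) + 9(1.008) + 14.007 + 2(15.999) + 32.06
    = 60.055 + 9.072 + 14.007 + 31.998 + 32.060 = 147.192

147.19 g/mol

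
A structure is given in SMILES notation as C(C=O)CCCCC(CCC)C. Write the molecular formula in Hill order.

C11H22O

Atom tally by fragment:
  OHCCH2 → C:2 H:3 O:1
  CH2 → C:1 H:2
  CH2 → C:1 H:2
  CH2 → C:1 H:2
  CH2 → C:1 H:2
  CH(CH2CH2CH3) → C:4 H:8
  CH3 → C:1 H:3
Element totals:
  C: 11
  H: 22
  O: 1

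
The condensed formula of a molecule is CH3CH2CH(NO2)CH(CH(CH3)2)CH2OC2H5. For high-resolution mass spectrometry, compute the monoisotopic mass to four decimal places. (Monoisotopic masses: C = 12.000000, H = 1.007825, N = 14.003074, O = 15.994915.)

Element totals:
  C: 10
  H: 21
  N: 1
  O: 3
Molecular formula: C10H21NO3.
  M = 10(12.0) + 21(1.007825) + 14.003074 + 3(15.994915)
    = 120.000000 + 21.164325 + 14.003074 + 47.984745 = 203.152144

203.1521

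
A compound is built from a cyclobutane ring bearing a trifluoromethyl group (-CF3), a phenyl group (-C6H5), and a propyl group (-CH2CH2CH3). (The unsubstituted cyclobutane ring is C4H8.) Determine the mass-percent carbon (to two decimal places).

Atom tally by fragment:
  cyclobutane ring core → C:4 H:8
  (− 3 ring H displaced by substituents)
  + CF3 → C:1 F:3
  + C6H5 → C:6 H:5
  + CH2CH2CH3 → C:3 H:7
Element totals:
  C: 14
  H: 17
  F: 3
Molecular formula: C14H17F3.
Molar mass = 242.284 g/mol.
Mass from C: 14 × 12.011 = 168.154 g/mol.
%C = 168.154 / 242.284 × 100 = 69.40%.

69.40%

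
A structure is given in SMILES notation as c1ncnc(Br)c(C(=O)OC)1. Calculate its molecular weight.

217.02 g/mol

Atom tally by fragment:
  pyrimidine ring core → C:4 H:4 N:2
  (− 2 ring H displaced by substituents)
  + Br → Br:1
  + COOCH3 → C:2 H:3 O:2
Element totals:
  C: 6
  H: 5
  Br: 1
  N: 2
  O: 2
Molecular formula: C6H5BrN2O2.
  M = 6(12.011) + 5(1.008) + 79.904 + 2(14.007) + 2(15.999)
    = 72.066 + 5.040 + 79.904 + 28.014 + 31.998 = 217.022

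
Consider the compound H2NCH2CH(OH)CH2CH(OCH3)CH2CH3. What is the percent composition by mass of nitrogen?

Element totals:
  C: 7
  H: 17
  N: 1
  O: 2
Molecular formula: C7H17NO2.
Molar mass = 147.218 g/mol.
Mass from N: 1 × 14.007 = 14.007 g/mol.
%N = 14.007 / 147.218 × 100 = 9.51%.

9.51%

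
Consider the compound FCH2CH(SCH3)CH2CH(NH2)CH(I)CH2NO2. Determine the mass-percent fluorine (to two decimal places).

Atom tally by fragment:
  FCH2 → C:1 H:2 F:1
  CH(SCH3) → C:2 H:4 S:1
  CH2 → C:1 H:2
  CH(NH2) → C:1 H:3 N:1
  CH(I) → C:1 H:1 I:1
  CH2NO2 → C:1 H:2 N:1 O:2
Element totals:
  C: 7
  H: 14
  F: 1
  I: 1
  N: 2
  O: 2
  S: 1
Molecular formula: C7H14FIN2O2S.
Molar mass = 336.163 g/mol.
Mass from F: 1 × 18.998 = 18.998 g/mol.
%F = 18.998 / 336.163 × 100 = 5.65%.

5.65%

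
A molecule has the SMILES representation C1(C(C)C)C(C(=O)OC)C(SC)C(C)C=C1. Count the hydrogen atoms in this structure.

Atom tally by fragment:
  cyclohexene ring core → C:6 H:10
  (− 4 ring H displaced by substituents)
  + CH(CH3)2 → C:3 H:7
  + COOCH3 → C:2 H:3 O:2
  + SCH3 → C:1 H:3 S:1
  + CH3 → C:1 H:3
Element totals:
  C: 13
  H: 22
  O: 2
  S: 1

22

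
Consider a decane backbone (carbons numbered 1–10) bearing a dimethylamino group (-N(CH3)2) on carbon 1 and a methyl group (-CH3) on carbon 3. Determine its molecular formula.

Atom tally by fragment:
  (CH3)2NCH2 → C:3 H:8 N:1
  CH2 → C:1 H:2
  CH(CH3) → C:2 H:4
  CH2 → C:1 H:2
  CH2 → C:1 H:2
  CH2 → C:1 H:2
  CH2 → C:1 H:2
  CH2 → C:1 H:2
  CH2 → C:1 H:2
  CH3 → C:1 H:3
Element totals:
  C: 13
  H: 29
  N: 1

C13H29N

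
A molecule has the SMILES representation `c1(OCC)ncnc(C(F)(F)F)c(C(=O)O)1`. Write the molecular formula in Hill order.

C8H7F3N2O3

Atom tally by fragment:
  pyrimidine ring core → C:4 H:4 N:2
  (− 3 ring H displaced by substituents)
  + OC2H5 → C:2 H:5 O:1
  + CF3 → C:1 F:3
  + COOH → C:1 H:1 O:2
Element totals:
  C: 8
  H: 7
  F: 3
  N: 2
  O: 3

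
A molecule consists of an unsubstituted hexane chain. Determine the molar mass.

86.18 g/mol

Atom tally by fragment:
  CH3 → C:1 H:3
  CH2 → C:1 H:2
  CH2 → C:1 H:2
  CH2 → C:1 H:2
  CH2 → C:1 H:2
  CH3 → C:1 H:3
Element totals:
  C: 6
  H: 14
Molecular formula: C6H14.
  M = 6(12.011) + 14(1.008)
    = 72.066 + 14.112 = 86.178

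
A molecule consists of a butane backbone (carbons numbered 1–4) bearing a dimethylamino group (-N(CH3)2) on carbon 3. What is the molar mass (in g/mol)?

Atom tally by fragment:
  CH3 → C:1 H:3
  CH2 → C:1 H:2
  CH(N(CH3)2) → C:3 H:7 N:1
  CH3 → C:1 H:3
Element totals:
  C: 6
  H: 15
  N: 1
Molecular formula: C6H15N.
  M = 6(12.011) + 15(1.008) + 14.007
    = 72.066 + 15.120 + 14.007 = 101.193

101.19 g/mol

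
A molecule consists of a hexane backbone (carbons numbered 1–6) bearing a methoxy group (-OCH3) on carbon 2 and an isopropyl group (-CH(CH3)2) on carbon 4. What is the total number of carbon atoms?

Atom tally by fragment:
  CH3 → C:1 H:3
  CH(OCH3) → C:2 H:4 O:1
  CH2 → C:1 H:2
  CH(CH(CH3)2) → C:4 H:8
  CH2 → C:1 H:2
  CH3 → C:1 H:3
Element totals:
  C: 10
  H: 22
  O: 1

10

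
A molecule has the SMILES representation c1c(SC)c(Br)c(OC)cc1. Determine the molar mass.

233.12 g/mol

Atom tally by fragment:
  benzene ring core → C:6 H:6
  (− 3 ring H displaced by substituents)
  + SCH3 → C:1 H:3 S:1
  + Br → Br:1
  + OCH3 → C:1 H:3 O:1
Element totals:
  C: 8
  H: 9
  Br: 1
  O: 1
  S: 1
Molecular formula: C8H9BrOS.
  M = 8(12.011) + 9(1.008) + 79.904 + 15.999 + 32.06
    = 96.088 + 9.072 + 79.904 + 15.999 + 32.060 = 233.123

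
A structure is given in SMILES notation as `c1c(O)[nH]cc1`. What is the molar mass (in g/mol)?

83.09 g/mol

Atom tally by fragment:
  pyrrole ring core → C:4 H:5 N:1
  (− 1 ring H displaced by substituents)
  + OH → O:1 H:1
Element totals:
  C: 4
  H: 5
  N: 1
  O: 1
Molecular formula: C4H5NO.
  M = 4(12.011) + 5(1.008) + 14.007 + 15.999
    = 48.044 + 5.040 + 14.007 + 15.999 = 83.090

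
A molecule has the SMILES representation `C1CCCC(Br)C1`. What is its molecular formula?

Atom tally by fragment:
  cyclohexane ring core → C:6 H:12
  (− 1 ring H displaced by substituents)
  + Br → Br:1
Element totals:
  C: 6
  H: 11
  Br: 1

C6H11Br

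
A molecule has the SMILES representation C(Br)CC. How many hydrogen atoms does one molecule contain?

7

Atom tally by fragment:
  BrCH2 → C:1 H:2 Br:1
  CH2 → C:1 H:2
  CH3 → C:1 H:3
Element totals:
  C: 3
  H: 7
  Br: 1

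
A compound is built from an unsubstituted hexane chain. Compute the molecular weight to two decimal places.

Atom tally by fragment:
  CH3 → C:1 H:3
  CH2 → C:1 H:2
  CH2 → C:1 H:2
  CH2 → C:1 H:2
  CH2 → C:1 H:2
  CH3 → C:1 H:3
Element totals:
  C: 6
  H: 14
Molecular formula: C6H14.
  M = 6(12.011) + 14(1.008)
    = 72.066 + 14.112 = 86.178

86.18 g/mol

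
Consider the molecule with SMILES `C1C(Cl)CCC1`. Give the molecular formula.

C5H9Cl

Atom tally by fragment:
  cyclopentane ring core → C:5 H:10
  (− 1 ring H displaced by substituents)
  + Cl → Cl:1
Element totals:
  C: 5
  H: 9
  Cl: 1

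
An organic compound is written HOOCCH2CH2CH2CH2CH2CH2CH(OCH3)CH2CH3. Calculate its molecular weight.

Atom tally by fragment:
  HOOCCH2 → C:2 H:3 O:2
  CH2 → C:1 H:2
  CH2 → C:1 H:2
  CH2 → C:1 H:2
  CH2 → C:1 H:2
  CH2 → C:1 H:2
  CH(OCH3) → C:2 H:4 O:1
  CH2 → C:1 H:2
  CH3 → C:1 H:3
Element totals:
  C: 11
  H: 22
  O: 3
Molecular formula: C11H22O3.
  M = 11(12.011) + 22(1.008) + 3(15.999)
    = 132.121 + 22.176 + 47.997 = 202.294

202.29 g/mol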